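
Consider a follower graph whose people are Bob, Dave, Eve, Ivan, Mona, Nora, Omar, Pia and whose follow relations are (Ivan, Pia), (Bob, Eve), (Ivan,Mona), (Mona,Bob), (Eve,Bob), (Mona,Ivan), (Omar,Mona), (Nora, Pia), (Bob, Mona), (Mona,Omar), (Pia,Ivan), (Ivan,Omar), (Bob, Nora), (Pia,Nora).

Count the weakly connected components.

2

From Bob: component {Bob, Eve, Ivan, Mona, Nora, Omar, Pia}.
From Dave: component {Dave}.
That's 2 components.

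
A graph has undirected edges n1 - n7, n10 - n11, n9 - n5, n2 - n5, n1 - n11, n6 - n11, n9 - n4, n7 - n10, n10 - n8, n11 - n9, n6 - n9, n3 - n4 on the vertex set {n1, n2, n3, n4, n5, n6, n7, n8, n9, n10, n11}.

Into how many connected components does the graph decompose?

From n1: component {n1, n2, n3, n4, n5, n6, n7, n8, n9, n10, n11}.
That's 1 component.

1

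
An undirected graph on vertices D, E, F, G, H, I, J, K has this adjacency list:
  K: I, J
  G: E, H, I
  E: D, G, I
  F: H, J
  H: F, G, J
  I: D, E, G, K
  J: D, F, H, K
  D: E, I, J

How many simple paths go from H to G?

H–F–J–D–E–G
H–F–J–D–E–I–G
H–F–J–D–I–E–G
H–F–J–D–I–G
H–F–J–K–I–D–E–G
H–F–J–K–I–E–G
H–F–J–K–I–G
H–G
H–J–D–E–G
H–J–D–E–I–G
H–J–D–I–E–G
H–J–D–I–G
H–J–K–I–D–E–G
H–J–K–I–E–G
H–J–K–I–G

15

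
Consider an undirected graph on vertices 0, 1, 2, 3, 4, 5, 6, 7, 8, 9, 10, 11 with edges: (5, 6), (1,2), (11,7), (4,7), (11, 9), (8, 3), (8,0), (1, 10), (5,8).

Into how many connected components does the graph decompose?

From 0: component {0, 3, 5, 6, 8}.
From 1: component {1, 2, 10}.
From 4: component {4, 7, 9, 11}.
That's 3 components.

3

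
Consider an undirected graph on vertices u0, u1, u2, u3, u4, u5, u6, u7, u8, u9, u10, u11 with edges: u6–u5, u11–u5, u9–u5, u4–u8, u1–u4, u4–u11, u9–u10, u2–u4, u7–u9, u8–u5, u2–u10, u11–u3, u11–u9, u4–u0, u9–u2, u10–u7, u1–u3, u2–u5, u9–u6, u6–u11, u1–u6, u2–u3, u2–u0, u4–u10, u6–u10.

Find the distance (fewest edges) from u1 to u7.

3

Distance 0: u1.
Distance 1: u3, u4, u6.
Distance 2: u0, u2, u5, u8, u9, u10, u11.
Distance 3: u7 — contains u7.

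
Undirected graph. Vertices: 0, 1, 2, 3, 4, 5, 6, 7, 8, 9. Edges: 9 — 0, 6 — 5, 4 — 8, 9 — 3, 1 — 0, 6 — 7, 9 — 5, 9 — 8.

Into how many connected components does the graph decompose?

2

From 0: component {0, 1, 3, 4, 5, 6, 7, 8, 9}.
From 2: component {2}.
That's 2 components.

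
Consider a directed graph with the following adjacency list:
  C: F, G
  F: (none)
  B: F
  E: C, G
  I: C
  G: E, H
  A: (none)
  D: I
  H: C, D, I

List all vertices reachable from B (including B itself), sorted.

Start at B.
Its neighbours: F.
Nothing further is reachable.

B, F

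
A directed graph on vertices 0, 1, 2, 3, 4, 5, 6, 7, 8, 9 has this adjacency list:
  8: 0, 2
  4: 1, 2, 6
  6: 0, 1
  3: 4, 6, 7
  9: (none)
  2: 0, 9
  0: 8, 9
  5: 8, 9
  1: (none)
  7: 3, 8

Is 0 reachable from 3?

Explore from 3.
Distance 1: reach 4, 6, 7.
Distance 2: reach 0, 1, 2, 8.
Found 0.

Yes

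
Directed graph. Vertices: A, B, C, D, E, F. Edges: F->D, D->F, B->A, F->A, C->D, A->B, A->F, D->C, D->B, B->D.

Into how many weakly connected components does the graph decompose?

2

From A: component {A, B, C, D, F}.
From E: component {E}.
That's 2 components.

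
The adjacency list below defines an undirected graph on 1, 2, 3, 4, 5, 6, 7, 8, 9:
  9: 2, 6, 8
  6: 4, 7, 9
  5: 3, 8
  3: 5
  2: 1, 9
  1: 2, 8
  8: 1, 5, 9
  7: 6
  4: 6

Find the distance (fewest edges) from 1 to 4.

4

Distance 0: 1.
Distance 1: 2, 8.
Distance 2: 5, 9.
Distance 3: 3, 6.
Distance 4: 4, 7 — contains 4.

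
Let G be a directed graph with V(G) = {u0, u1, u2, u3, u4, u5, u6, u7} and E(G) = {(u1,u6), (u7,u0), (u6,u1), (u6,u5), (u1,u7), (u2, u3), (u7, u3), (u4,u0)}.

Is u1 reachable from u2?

No

Explore from u2.
Distance 1: reach u3.
The search from u2 is exhausted; no directed path reaches u1.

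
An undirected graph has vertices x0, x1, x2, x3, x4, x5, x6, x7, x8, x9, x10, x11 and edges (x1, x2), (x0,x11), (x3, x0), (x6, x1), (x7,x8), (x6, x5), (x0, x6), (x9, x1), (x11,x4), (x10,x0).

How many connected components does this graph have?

2

From x0: component {x0, x1, x2, x3, x4, x5, x6, x9, x10, x11}.
From x7: component {x7, x8}.
That's 2 components.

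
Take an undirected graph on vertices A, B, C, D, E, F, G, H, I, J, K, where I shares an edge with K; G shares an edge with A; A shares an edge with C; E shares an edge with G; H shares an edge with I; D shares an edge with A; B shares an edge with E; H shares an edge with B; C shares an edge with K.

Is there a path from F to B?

F has no edges, so nothing is reachable from it.

No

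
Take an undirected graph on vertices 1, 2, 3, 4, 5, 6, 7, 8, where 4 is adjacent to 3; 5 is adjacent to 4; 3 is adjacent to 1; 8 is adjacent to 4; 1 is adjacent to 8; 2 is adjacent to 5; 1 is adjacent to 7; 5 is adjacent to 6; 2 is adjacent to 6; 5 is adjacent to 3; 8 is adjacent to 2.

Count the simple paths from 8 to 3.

8–1–3
8–2–5–3
8–2–5–4–3
8–2–6–5–3
8–2–6–5–4–3
8–4–3
8–4–5–3

7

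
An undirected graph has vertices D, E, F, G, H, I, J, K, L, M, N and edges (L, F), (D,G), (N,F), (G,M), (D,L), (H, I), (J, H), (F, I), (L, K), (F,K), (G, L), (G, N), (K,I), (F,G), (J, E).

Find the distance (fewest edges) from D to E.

Distance 0: D.
Distance 1: G, L.
Distance 2: F, K, M, N.
Distance 3: I.
Distance 4: H.
Distance 5: J.
Distance 6: E — contains E.

6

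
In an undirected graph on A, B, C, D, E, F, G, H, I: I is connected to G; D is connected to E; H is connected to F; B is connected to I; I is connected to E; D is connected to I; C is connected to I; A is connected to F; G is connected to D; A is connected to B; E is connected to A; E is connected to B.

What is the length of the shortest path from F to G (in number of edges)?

4

Distance 0: F.
Distance 1: A, H.
Distance 2: B, E.
Distance 3: D, I.
Distance 4: C, G — contains G.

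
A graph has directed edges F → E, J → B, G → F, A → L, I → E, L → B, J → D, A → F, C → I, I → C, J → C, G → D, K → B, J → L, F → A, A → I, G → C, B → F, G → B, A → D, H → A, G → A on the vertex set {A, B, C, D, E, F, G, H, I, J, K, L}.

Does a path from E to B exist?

E has no outgoing edges, so nothing is reachable from it.

No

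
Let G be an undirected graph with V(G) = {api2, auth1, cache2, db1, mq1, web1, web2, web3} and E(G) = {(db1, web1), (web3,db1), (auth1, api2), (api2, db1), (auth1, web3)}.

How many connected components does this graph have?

From api2: component {api2, auth1, db1, web1, web3}.
From cache2: component {cache2}.
From mq1: component {mq1}.
From web2: component {web2}.
That's 4 components.

4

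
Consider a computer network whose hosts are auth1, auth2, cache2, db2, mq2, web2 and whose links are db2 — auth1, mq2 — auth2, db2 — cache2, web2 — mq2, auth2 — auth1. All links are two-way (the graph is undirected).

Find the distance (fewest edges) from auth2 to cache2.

Distance 0: auth2.
Distance 1: auth1, mq2.
Distance 2: db2, web2.
Distance 3: cache2 — contains cache2.

3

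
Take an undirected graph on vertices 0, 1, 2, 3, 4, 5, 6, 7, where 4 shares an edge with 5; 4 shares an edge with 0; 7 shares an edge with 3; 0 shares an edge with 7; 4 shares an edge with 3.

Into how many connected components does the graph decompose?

From 0: component {0, 3, 4, 5, 7}.
From 1: component {1}.
From 2: component {2}.
From 6: component {6}.
That's 4 components.

4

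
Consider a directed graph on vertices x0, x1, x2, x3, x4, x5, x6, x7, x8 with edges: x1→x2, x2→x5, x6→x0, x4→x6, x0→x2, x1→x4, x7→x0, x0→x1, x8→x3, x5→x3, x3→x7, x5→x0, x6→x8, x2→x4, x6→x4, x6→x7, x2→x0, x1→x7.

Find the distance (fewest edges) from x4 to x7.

2

Distance 0: x4.
Distance 1: x6.
Distance 2: x0, x7, x8 — contains x7.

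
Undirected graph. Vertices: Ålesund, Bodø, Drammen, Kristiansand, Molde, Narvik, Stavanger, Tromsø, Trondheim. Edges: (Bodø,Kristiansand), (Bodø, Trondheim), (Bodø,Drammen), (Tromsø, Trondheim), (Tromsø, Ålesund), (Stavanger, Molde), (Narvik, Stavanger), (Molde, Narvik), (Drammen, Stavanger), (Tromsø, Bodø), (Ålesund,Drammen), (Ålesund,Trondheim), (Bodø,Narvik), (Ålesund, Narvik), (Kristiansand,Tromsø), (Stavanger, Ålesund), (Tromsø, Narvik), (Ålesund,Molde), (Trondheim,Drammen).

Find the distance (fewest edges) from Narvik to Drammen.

2

Distance 0: Narvik.
Distance 1: Ålesund, Bodø, Molde, Stavanger, Tromsø.
Distance 2: Drammen, Kristiansand, Trondheim — contains Drammen.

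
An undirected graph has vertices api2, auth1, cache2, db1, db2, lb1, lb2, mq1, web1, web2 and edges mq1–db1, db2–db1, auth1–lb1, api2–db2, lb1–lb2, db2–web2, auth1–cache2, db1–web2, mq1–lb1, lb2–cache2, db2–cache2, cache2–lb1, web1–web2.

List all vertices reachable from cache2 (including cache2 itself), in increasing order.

api2, auth1, cache2, db1, db2, lb1, lb2, mq1, web1, web2

Start at cache2.
Its neighbours: auth1, db2, lb1, lb2.
Then their neighbours: api2, db1, mq1, web2.
Then next layer: web1.
Every vertex is now reached.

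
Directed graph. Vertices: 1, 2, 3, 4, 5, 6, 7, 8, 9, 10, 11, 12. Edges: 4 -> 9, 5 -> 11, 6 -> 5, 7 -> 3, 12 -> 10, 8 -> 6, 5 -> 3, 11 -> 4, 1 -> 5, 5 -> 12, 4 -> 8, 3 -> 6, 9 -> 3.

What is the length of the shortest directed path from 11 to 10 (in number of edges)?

Distance 0: 11.
Distance 1: 4.
Distance 2: 8, 9.
Distance 3: 3, 6.
Distance 4: 5.
Distance 5: 12.
Distance 6: 10 — contains 10.

6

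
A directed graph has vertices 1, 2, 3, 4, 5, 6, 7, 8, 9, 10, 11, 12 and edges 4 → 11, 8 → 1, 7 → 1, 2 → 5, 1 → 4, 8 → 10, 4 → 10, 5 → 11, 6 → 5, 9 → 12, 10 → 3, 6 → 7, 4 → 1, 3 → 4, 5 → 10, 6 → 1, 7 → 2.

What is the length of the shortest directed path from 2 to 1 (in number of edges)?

Distance 0: 2.
Distance 1: 5.
Distance 2: 10, 11.
Distance 3: 3.
Distance 4: 4.
Distance 5: 1 — contains 1.

5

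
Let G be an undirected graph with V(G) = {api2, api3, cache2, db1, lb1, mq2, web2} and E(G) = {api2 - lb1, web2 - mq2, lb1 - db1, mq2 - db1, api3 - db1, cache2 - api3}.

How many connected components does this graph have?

1

From api2: component {api2, api3, cache2, db1, lb1, mq2, web2}.
That's 1 component.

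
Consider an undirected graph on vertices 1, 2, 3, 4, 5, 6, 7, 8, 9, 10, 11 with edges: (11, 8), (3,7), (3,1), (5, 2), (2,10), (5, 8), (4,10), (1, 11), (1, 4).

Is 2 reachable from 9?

9 has no edges, so nothing is reachable from it.

No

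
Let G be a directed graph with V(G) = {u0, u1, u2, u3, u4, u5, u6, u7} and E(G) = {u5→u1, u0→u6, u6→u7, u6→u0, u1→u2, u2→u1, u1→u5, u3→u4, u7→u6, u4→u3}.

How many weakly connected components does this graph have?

From u0: component {u0, u6, u7}.
From u1: component {u1, u2, u5}.
From u3: component {u3, u4}.
That's 3 components.

3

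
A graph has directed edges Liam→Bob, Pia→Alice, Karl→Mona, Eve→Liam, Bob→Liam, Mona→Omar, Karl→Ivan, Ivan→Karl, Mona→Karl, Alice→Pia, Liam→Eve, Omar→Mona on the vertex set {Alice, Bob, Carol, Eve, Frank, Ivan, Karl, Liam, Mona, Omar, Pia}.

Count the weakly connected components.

5

From Alice: component {Alice, Pia}.
From Bob: component {Bob, Eve, Liam}.
From Carol: component {Carol}.
From Frank: component {Frank}.
From Ivan: component {Ivan, Karl, Mona, Omar}.
That's 5 components.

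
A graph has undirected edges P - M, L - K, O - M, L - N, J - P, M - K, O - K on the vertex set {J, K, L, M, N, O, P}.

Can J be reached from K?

Explore from K.
Distance 1: reach L, M, O.
Distance 2: reach N, P.
Distance 3: reach J.
Found J.

Yes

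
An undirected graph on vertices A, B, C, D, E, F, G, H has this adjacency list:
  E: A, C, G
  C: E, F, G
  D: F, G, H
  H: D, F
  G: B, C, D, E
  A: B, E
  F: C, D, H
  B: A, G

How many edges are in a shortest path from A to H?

4

Distance 0: A.
Distance 1: B, E.
Distance 2: C, G.
Distance 3: D, F.
Distance 4: H — contains H.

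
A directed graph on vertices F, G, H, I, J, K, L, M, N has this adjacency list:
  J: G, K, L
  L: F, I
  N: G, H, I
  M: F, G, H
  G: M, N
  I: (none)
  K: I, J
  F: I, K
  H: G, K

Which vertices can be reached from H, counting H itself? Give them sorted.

F, G, H, I, J, K, L, M, N

Start at H.
Its neighbours: G, K.
Then their neighbours: I, J, M, N.
Then next layer: F, L.
Every vertex is now reached.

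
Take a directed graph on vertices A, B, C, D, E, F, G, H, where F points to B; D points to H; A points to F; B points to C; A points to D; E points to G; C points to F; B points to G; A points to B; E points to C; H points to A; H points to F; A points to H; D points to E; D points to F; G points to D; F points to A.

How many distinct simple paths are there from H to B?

H→A→B
H→A→D→E→C→F→B
H→A→D→F→B
H→A→F→B
H→F→A→B
H→F→B

6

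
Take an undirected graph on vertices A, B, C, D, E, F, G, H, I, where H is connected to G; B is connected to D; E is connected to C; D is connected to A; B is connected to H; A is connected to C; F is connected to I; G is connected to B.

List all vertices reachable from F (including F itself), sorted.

Start at F.
Its neighbours: I.
Nothing further is reachable.

F, I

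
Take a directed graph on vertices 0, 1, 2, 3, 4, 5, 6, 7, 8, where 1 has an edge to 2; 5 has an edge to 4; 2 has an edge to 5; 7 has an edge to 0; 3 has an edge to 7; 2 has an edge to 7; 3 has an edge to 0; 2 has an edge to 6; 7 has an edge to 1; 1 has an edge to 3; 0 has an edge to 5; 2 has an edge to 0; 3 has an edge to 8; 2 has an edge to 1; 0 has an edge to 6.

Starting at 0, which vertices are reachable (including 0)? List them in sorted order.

0, 4, 5, 6

Start at 0.
Its neighbours: 5, 6.
Then their neighbours: 4.
Nothing further is reachable.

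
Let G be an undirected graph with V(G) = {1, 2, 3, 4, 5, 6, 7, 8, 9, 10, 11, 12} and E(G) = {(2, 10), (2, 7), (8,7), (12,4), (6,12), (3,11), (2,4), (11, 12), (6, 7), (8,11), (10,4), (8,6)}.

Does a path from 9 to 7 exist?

9 has no edges, so nothing is reachable from it.

No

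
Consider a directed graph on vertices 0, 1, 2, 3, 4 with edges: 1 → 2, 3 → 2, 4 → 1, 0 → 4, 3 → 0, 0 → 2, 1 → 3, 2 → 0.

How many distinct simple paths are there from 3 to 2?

3

3→0→2
3→0→4→1→2
3→2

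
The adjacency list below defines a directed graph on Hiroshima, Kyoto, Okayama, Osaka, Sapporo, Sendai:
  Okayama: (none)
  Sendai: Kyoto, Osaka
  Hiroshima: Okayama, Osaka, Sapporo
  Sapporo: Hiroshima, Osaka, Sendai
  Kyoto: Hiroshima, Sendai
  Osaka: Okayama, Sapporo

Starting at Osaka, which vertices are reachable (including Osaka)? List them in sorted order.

Hiroshima, Kyoto, Okayama, Osaka, Sapporo, Sendai

Start at Osaka.
Its neighbours: Okayama, Sapporo.
Then their neighbours: Hiroshima, Sendai.
Then next layer: Kyoto.
Every vertex is now reached.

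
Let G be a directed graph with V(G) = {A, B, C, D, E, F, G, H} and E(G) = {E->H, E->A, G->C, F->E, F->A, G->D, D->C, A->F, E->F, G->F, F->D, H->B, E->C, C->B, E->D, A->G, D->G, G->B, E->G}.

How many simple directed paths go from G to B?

7

G→B
G→C→B
G→D→C→B
G→F→D→C→B
G→F→E→C→B
G→F→E→D→C→B
G→F→E→H→B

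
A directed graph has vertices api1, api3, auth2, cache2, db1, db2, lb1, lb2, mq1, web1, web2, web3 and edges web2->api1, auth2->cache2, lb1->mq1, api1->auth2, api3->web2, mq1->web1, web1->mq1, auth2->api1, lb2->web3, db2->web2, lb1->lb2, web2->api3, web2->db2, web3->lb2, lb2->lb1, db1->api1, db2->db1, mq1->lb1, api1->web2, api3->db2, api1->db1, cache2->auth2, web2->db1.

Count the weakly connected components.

From api1: component {api1, api3, auth2, cache2, db1, db2, web2}.
From lb1: component {lb1, lb2, mq1, web1, web3}.
That's 2 components.

2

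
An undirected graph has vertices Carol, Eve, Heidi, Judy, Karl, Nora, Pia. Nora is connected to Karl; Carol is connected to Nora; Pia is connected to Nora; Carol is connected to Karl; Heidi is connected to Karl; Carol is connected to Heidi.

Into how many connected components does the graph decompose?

From Carol: component {Carol, Heidi, Karl, Nora, Pia}.
From Eve: component {Eve}.
From Judy: component {Judy}.
That's 3 components.

3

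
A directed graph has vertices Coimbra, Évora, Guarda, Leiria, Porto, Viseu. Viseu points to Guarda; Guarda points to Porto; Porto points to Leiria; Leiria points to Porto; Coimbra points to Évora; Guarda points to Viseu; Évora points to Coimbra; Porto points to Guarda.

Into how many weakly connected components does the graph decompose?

From Coimbra: component {Coimbra, Évora}.
From Guarda: component {Guarda, Leiria, Porto, Viseu}.
That's 2 components.

2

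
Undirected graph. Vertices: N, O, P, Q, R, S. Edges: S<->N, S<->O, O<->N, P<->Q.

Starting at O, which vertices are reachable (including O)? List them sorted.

N, O, S

Start at O.
Its neighbours: N, S.
Nothing further is reachable.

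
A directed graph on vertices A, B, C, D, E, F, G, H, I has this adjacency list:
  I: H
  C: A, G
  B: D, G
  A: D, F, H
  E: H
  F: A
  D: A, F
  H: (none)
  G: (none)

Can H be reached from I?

Yes

Explore from I.
Distance 1: reach H.
Found H.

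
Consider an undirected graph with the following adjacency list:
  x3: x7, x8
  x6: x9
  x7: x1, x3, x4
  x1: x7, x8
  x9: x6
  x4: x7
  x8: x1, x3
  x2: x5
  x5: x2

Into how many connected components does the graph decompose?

3

From x1: component {x1, x3, x4, x7, x8}.
From x2: component {x2, x5}.
From x6: component {x6, x9}.
That's 3 components.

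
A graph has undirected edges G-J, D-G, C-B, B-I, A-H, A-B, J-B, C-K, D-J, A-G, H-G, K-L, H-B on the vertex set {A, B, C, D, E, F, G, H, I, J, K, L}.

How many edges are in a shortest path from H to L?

4

Distance 0: H.
Distance 1: A, B, G.
Distance 2: C, D, I, J.
Distance 3: K.
Distance 4: L — contains L.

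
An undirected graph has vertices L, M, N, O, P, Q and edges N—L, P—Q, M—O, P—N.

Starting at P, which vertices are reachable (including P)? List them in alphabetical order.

Start at P.
Its neighbours: N, Q.
Then their neighbours: L.
Nothing further is reachable.

L, N, P, Q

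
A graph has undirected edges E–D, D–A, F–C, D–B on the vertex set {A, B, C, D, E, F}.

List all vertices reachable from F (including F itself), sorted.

Start at F.
Its neighbours: C.
Nothing further is reachable.

C, F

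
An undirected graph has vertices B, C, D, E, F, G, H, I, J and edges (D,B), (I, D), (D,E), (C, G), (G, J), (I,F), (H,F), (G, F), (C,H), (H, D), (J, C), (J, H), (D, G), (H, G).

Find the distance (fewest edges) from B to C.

Distance 0: B.
Distance 1: D.
Distance 2: E, G, H, I.
Distance 3: C, F, J — contains C.

3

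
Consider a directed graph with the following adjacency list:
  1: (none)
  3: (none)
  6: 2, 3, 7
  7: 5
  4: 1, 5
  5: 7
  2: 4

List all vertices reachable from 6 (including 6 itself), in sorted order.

1, 2, 3, 4, 5, 6, 7

Start at 6.
Its neighbours: 2, 3, 7.
Then their neighbours: 4, 5.
Then next layer: 1.
Every vertex is now reached.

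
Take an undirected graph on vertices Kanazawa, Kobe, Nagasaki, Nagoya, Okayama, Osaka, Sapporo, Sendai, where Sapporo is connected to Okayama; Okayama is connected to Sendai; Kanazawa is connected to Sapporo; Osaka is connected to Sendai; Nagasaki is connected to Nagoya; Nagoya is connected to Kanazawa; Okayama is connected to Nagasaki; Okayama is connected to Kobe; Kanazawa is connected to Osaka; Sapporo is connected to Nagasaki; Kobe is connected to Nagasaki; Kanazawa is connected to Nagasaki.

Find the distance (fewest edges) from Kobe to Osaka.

3

Distance 0: Kobe.
Distance 1: Nagasaki, Okayama.
Distance 2: Kanazawa, Nagoya, Sapporo, Sendai.
Distance 3: Osaka — contains Osaka.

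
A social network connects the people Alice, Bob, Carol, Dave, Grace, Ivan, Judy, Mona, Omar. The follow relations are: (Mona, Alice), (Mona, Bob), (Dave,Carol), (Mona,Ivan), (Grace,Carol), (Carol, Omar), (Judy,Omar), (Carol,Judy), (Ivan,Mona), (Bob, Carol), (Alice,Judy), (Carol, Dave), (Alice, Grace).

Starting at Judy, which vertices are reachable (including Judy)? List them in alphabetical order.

Judy, Omar

Start at Judy.
Its neighbours: Omar.
Nothing further is reachable.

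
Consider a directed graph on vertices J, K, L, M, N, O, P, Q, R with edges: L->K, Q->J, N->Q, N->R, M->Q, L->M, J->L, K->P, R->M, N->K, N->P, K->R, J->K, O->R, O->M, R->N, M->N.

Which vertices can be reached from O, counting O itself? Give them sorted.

J, K, L, M, N, O, P, Q, R

Start at O.
Its neighbours: M, R.
Then their neighbours: N, Q.
Then next layer: J, K, P.
Then next layer: L.
Every vertex is now reached.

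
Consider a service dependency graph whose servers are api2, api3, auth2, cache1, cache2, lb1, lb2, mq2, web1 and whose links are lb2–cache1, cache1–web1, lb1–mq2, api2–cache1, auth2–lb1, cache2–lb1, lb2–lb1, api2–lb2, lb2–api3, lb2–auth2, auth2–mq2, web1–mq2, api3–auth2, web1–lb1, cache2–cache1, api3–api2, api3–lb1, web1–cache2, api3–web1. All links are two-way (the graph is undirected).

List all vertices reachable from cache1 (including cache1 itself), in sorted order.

Start at cache1.
Its neighbours: api2, cache2, lb2, web1.
Then their neighbours: api3, auth2, lb1, mq2.
Every vertex is now reached.

api2, api3, auth2, cache1, cache2, lb1, lb2, mq2, web1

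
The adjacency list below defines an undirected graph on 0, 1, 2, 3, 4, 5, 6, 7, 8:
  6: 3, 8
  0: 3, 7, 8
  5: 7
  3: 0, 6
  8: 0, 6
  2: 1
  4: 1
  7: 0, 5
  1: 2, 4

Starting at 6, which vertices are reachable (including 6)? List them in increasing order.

Start at 6.
Its neighbours: 3, 8.
Then their neighbours: 0.
Then next layer: 7.
Then next layer: 5.
Nothing further is reachable.

0, 3, 5, 6, 7, 8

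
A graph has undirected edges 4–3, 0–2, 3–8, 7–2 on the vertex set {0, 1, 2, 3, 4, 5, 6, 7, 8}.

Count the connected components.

From 0: component {0, 2, 7}.
From 1: component {1}.
From 3: component {3, 4, 8}.
From 5: component {5}.
From 6: component {6}.
That's 5 components.

5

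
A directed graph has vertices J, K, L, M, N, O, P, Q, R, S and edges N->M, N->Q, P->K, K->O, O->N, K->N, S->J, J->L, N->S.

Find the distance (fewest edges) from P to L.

Distance 0: P.
Distance 1: K.
Distance 2: N, O.
Distance 3: M, Q, S.
Distance 4: J.
Distance 5: L — contains L.

5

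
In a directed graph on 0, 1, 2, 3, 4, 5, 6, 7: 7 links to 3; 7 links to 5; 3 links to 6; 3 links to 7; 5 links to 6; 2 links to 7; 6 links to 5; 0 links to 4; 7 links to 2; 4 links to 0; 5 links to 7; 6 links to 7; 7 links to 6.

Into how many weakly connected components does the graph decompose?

3

From 0: component {0, 4}.
From 1: component {1}.
From 2: component {2, 3, 5, 6, 7}.
That's 3 components.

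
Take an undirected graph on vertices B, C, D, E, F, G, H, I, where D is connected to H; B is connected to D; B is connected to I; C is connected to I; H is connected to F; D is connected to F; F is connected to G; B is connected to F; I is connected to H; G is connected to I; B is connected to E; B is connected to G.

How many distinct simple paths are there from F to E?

F–B–E
F–D–B–E
F–D–H–I–B–E
F–D–H–I–G–B–E
F–G–B–E
F–G–I–B–E
F–G–I–H–D–B–E
F–H–D–B–E
F–H–I–B–E
F–H–I–G–B–E

10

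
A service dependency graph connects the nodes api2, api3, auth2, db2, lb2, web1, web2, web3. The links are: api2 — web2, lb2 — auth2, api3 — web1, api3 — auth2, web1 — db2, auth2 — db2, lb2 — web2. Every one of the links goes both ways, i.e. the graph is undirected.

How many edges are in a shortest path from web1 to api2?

5

Distance 0: web1.
Distance 1: api3, db2.
Distance 2: auth2.
Distance 3: lb2.
Distance 4: web2.
Distance 5: api2 — contains api2.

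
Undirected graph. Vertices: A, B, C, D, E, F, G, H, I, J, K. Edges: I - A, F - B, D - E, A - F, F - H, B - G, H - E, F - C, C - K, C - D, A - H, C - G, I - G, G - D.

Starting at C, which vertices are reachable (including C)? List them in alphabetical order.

A, B, C, D, E, F, G, H, I, K

Start at C.
Its neighbours: D, F, G, K.
Then their neighbours: A, B, E, H, I.
Nothing further is reachable.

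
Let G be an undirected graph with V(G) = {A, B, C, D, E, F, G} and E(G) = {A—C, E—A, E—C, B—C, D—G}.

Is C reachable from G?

No

Explore from G.
Distance 1: reach D.
The search is exhausted without reaching C; it lies in a different component.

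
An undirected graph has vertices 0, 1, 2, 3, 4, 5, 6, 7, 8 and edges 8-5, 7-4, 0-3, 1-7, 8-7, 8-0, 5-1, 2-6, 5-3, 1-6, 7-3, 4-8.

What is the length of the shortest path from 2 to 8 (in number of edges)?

4

Distance 0: 2.
Distance 1: 6.
Distance 2: 1.
Distance 3: 5, 7.
Distance 4: 3, 4, 8 — contains 8.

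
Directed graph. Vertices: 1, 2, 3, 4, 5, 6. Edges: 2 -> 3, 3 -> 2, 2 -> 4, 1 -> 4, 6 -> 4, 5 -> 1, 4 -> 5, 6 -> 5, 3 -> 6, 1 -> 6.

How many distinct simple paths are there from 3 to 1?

3→2→4→5→1
3→6→4→5→1
3→6→5→1

3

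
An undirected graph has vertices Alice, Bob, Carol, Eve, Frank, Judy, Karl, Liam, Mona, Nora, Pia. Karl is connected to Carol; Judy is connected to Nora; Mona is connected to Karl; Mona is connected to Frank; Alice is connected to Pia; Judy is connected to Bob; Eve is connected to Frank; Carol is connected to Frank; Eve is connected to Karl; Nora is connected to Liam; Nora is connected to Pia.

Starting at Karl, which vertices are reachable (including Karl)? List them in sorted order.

Carol, Eve, Frank, Karl, Mona

Start at Karl.
Its neighbours: Carol, Eve, Mona.
Then their neighbours: Frank.
Nothing further is reachable.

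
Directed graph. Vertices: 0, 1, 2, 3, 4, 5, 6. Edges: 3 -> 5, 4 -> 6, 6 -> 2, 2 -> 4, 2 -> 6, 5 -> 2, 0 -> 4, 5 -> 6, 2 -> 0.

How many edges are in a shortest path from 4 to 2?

2

Distance 0: 4.
Distance 1: 6.
Distance 2: 2 — contains 2.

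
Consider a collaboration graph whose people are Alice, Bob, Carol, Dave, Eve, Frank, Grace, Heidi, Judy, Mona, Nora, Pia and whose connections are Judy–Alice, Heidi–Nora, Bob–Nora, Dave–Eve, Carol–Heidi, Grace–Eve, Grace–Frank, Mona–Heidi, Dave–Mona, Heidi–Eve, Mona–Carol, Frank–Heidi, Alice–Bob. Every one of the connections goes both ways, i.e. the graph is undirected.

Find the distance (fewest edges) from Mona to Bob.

3

Distance 0: Mona.
Distance 1: Carol, Dave, Heidi.
Distance 2: Eve, Frank, Nora.
Distance 3: Bob, Grace — contains Bob.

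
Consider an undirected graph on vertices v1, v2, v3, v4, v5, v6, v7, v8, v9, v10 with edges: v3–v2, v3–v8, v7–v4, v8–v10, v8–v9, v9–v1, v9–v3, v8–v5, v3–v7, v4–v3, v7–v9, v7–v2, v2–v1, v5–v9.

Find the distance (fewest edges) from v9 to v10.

2

Distance 0: v9.
Distance 1: v1, v3, v5, v7, v8.
Distance 2: v2, v4, v10 — contains v10.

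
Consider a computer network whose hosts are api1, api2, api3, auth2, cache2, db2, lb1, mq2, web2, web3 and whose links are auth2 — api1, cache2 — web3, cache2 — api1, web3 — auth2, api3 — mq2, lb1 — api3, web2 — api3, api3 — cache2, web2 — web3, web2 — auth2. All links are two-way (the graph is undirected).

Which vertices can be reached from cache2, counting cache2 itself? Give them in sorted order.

Start at cache2.
Its neighbours: api1, api3, web3.
Then their neighbours: auth2, lb1, mq2, web2.
Nothing further is reachable.

api1, api3, auth2, cache2, lb1, mq2, web2, web3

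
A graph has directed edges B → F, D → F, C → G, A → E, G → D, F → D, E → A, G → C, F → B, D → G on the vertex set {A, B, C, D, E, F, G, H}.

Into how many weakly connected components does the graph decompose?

From A: component {A, E}.
From B: component {B, C, D, F, G}.
From H: component {H}.
That's 3 components.

3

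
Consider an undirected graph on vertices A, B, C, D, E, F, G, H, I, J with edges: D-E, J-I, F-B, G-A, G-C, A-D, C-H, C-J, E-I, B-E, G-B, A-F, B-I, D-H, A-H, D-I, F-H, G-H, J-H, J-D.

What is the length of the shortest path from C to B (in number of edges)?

2

Distance 0: C.
Distance 1: G, H, J.
Distance 2: A, B, D, F, I — contains B.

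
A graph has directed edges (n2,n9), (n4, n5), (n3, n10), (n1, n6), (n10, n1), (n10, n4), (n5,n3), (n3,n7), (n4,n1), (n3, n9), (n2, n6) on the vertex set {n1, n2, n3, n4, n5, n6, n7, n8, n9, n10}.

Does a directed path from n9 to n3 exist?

n9 has no outgoing edges, so nothing is reachable from it.

No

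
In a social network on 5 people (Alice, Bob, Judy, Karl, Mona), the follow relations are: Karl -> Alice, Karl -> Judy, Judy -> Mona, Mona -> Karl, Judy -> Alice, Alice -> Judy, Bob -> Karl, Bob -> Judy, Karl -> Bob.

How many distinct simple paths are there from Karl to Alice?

Karl→Alice
Karl→Bob→Judy→Alice
Karl→Judy→Alice

3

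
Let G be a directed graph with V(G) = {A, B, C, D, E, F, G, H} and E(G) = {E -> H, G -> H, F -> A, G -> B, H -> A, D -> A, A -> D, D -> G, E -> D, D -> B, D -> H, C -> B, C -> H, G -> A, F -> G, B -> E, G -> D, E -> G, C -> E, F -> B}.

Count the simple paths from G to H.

G→A→D→B→E→H
G→A→D→H
G→B→E→D→H
G→B→E→H
G→D→B→E→H
G→D→H
G→H

7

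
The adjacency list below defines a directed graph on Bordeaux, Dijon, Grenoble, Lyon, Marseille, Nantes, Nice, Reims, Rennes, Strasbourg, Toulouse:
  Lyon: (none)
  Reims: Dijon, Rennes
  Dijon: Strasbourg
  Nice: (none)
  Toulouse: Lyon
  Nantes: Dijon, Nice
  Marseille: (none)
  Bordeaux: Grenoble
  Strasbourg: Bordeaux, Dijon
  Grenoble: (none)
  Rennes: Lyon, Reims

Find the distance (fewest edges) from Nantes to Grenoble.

Distance 0: Nantes.
Distance 1: Dijon, Nice.
Distance 2: Strasbourg.
Distance 3: Bordeaux.
Distance 4: Grenoble — contains Grenoble.

4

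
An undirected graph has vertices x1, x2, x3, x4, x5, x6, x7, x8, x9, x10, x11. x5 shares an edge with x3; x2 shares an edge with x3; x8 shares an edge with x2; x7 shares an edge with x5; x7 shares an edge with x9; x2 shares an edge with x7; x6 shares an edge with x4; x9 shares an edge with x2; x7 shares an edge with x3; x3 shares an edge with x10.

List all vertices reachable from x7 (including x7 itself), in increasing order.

Start at x7.
Its neighbours: x2, x3, x5, x9.
Then their neighbours: x8, x10.
Nothing further is reachable.

x2, x3, x5, x7, x8, x9, x10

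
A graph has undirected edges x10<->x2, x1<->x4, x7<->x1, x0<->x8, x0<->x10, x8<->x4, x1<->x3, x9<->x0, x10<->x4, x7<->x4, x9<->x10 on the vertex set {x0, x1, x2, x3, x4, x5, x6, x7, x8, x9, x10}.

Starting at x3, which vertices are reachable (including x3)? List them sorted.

Start at x3.
Its neighbours: x1.
Then their neighbours: x4, x7.
Then next layer: x8, x10.
Then next layer: x0, x2, x9.
Nothing further is reachable.

x0, x1, x2, x3, x4, x7, x8, x9, x10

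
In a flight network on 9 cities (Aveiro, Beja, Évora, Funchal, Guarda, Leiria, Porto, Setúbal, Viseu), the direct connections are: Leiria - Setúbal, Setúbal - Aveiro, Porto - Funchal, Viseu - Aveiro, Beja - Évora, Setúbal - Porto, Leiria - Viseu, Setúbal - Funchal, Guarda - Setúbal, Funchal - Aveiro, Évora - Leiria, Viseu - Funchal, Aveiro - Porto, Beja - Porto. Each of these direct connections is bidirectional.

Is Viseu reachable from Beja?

Yes

Explore from Beja.
Distance 1: reach Évora, Porto.
Distance 2: reach Aveiro, Funchal, Leiria, Setúbal.
Distance 3: reach Guarda, Viseu.
Found Viseu.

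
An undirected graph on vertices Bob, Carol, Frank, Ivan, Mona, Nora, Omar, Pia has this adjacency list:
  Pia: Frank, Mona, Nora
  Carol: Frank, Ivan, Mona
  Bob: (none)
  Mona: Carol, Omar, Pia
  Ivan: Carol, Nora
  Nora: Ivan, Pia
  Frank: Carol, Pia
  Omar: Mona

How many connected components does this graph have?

2

From Bob: component {Bob}.
From Carol: component {Carol, Frank, Ivan, Mona, Nora, Omar, Pia}.
That's 2 components.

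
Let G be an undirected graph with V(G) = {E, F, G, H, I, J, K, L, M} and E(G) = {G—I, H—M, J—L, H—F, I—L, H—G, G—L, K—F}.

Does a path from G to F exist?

Yes

Explore from G.
Distance 1: reach H, I, L.
Distance 2: reach F, J, M.
Found F.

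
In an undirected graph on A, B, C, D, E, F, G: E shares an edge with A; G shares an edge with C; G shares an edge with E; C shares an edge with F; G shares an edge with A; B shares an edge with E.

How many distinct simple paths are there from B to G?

2

B–E–A–G
B–E–G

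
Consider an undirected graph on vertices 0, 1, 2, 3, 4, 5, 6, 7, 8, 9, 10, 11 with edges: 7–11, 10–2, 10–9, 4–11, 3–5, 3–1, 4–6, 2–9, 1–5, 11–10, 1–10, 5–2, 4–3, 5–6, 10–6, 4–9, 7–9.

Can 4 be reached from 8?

8 has no edges, so nothing is reachable from it.

No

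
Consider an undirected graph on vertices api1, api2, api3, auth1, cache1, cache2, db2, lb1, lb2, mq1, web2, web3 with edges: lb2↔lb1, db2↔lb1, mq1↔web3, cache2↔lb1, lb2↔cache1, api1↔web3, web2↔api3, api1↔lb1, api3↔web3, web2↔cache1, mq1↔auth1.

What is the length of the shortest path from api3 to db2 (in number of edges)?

4

Distance 0: api3.
Distance 1: web2, web3.
Distance 2: api1, cache1, mq1.
Distance 3: auth1, lb1, lb2.
Distance 4: cache2, db2 — contains db2.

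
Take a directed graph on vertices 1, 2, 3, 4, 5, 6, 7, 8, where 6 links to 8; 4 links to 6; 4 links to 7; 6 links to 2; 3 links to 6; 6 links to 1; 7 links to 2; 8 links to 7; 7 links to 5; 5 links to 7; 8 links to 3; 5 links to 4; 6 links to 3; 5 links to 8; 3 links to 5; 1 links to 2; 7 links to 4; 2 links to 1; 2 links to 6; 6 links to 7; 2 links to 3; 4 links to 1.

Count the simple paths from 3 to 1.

25

3→5→4→1
3→5→4→6→1
3→5→4→6→2→1
3→5→4→6→7→2→1
3→5→4→6→8→7→2→1
3→5→4→7→2→1
3→5→4→7→2→6→1
3→5→7→2→1
... and 17 more.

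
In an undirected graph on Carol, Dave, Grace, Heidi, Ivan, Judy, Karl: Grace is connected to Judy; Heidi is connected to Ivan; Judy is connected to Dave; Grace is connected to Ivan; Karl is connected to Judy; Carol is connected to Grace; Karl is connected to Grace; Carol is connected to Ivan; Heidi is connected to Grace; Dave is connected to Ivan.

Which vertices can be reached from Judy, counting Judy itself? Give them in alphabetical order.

Start at Judy.
Its neighbours: Dave, Grace, Karl.
Then their neighbours: Carol, Heidi, Ivan.
Every vertex is now reached.

Carol, Dave, Grace, Heidi, Ivan, Judy, Karl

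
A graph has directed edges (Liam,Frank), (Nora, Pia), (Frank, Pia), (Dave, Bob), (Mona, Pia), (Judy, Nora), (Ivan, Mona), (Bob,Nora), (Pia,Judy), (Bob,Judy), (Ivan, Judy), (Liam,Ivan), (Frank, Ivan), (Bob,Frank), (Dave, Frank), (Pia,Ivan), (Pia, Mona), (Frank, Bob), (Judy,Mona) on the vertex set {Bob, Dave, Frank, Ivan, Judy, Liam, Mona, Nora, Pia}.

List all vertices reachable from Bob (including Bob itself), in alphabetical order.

Start at Bob.
Its neighbours: Frank, Judy, Nora.
Then their neighbours: Ivan, Mona, Pia.
Nothing further is reachable.

Bob, Frank, Ivan, Judy, Mona, Nora, Pia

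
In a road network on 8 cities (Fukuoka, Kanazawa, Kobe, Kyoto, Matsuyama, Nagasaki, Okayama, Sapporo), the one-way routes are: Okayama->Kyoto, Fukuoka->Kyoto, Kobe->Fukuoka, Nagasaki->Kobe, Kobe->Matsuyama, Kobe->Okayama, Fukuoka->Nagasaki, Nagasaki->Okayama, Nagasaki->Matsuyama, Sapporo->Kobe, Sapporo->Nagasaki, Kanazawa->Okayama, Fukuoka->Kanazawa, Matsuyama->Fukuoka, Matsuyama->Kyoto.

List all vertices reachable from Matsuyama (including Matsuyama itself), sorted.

Fukuoka, Kanazawa, Kobe, Kyoto, Matsuyama, Nagasaki, Okayama

Start at Matsuyama.
Its neighbours: Fukuoka, Kyoto.
Then their neighbours: Kanazawa, Nagasaki.
Then next layer: Kobe, Okayama.
Nothing further is reachable.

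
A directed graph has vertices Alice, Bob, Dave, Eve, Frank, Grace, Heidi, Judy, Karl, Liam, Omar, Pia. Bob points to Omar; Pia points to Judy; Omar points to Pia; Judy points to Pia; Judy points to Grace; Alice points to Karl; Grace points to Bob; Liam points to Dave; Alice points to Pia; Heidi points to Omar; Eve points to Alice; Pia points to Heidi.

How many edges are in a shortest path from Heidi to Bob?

Distance 0: Heidi.
Distance 1: Omar.
Distance 2: Pia.
Distance 3: Judy.
Distance 4: Grace.
Distance 5: Bob — contains Bob.

5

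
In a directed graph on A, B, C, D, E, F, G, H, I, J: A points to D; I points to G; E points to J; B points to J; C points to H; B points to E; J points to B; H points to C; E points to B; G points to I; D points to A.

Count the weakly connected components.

From A: component {A, D}.
From B: component {B, E, J}.
From C: component {C, H}.
From F: component {F}.
From G: component {G, I}.
That's 5 components.

5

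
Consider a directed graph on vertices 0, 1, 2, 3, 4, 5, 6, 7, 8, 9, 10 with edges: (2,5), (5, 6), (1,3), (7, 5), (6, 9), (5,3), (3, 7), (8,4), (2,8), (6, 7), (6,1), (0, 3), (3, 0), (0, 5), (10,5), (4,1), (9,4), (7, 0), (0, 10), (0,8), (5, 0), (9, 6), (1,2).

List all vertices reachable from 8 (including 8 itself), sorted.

0, 1, 2, 3, 4, 5, 6, 7, 8, 9, 10

Start at 8.
Its neighbours: 4.
Then their neighbours: 1.
Then next layer: 2, 3.
Then next layer: 0, 5, 7.
Then next layer: 6, 10.
Then next layer: 9.
Every vertex is now reached.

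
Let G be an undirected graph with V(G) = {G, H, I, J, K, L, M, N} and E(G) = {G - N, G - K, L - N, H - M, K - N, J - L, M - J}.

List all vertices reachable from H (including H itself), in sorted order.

G, H, J, K, L, M, N

Start at H.
Its neighbours: M.
Then their neighbours: J.
Then next layer: L.
Then next layer: N.
Then next layer: G, K.
Nothing further is reachable.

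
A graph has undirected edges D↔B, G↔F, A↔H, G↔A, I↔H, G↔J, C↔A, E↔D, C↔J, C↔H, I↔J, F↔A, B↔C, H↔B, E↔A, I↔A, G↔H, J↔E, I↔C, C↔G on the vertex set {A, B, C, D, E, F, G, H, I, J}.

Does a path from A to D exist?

Explore from A.
Distance 1: reach C, E, F, G, H, I.
Distance 2: reach B, D, J.
Found D.

Yes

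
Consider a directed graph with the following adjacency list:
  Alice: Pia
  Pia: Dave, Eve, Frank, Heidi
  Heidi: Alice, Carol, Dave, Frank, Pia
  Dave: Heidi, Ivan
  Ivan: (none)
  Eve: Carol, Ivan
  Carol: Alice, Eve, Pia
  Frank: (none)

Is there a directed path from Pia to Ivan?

Yes

Explore from Pia.
Distance 1: reach Dave, Eve, Frank, Heidi.
Distance 2: reach Alice, Carol, Ivan.
Found Ivan.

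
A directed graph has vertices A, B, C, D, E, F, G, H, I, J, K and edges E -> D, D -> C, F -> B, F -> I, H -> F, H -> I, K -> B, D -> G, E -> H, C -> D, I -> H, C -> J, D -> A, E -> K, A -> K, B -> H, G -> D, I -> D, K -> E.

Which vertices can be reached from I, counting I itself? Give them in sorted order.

Start at I.
Its neighbours: D, H.
Then their neighbours: A, C, F, G.
Then next layer: B, J, K.
Then next layer: E.
Every vertex is now reached.

A, B, C, D, E, F, G, H, I, J, K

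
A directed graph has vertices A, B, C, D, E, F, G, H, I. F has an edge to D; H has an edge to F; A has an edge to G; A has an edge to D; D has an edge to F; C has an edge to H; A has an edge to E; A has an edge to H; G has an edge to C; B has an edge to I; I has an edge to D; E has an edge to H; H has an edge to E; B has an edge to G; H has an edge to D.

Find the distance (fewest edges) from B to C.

Distance 0: B.
Distance 1: G, I.
Distance 2: C, D — contains C.

2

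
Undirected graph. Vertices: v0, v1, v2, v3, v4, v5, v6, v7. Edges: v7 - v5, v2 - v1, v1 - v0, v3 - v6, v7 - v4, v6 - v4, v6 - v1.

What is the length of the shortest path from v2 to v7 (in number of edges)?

4

Distance 0: v2.
Distance 1: v1.
Distance 2: v0, v6.
Distance 3: v3, v4.
Distance 4: v7 — contains v7.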